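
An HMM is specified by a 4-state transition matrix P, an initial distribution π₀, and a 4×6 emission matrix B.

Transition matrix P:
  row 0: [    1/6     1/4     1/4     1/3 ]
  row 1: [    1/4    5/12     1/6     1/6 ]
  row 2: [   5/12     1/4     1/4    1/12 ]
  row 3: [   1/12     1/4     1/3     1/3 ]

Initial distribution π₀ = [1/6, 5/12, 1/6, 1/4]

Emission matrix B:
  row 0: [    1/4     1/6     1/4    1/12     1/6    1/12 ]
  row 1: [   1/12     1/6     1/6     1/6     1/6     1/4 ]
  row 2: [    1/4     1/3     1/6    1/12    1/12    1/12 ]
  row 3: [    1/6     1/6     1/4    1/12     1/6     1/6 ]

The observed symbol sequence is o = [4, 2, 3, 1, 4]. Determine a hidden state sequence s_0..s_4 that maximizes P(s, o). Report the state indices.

t=0: δ = [2.778e-02, 6.944e-02, 1.389e-02, 4.167e-02]  (obs o_0=4)
t=1: δ = [4.340e-03, 4.823e-03, 2.315e-03, 3.472e-03]  ψ = [1, 1, 3, 3]  (obs o_1=2)
t=2: δ = [1.005e-04, 3.349e-04, 9.645e-05, 1.206e-04]  ψ = [1, 1, 3, 0]  (obs o_2=3)
t=3: δ = [1.395e-05, 2.326e-05, 1.861e-05, 9.303e-06]  ψ = [1, 1, 1, 1]  (obs o_3=1)
t=4: δ = [1.292e-06, 1.615e-06, 3.876e-07, 7.752e-07]  ψ = [2, 1, 2, 0]  (obs o_4=4)
backtrack: best end state = 1; path = [1, 1, 1, 1, 1]

path = [1, 1, 1, 1, 1]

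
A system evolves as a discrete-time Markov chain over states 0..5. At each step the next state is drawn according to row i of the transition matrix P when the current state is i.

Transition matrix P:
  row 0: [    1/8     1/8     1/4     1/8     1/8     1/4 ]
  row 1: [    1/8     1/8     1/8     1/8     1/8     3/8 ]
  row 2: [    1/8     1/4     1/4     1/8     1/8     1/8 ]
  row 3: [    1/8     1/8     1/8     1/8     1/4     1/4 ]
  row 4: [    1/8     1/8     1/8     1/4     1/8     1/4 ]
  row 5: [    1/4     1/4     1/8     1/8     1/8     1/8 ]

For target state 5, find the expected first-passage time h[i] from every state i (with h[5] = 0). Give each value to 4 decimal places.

h = [4.0945, 3.5276, 4.5354, 4.0315, 4.0315, 0.0000]

First-step conditioning: h[5] = 0; for i ≠ 5, h[i] = 1 + Σ_k P[i][k]·h[k].
  h[0] = 1 + 1/8·h[0] + 1/8·h[1] + 1/4·h[2] + 1/8·h[3] + 1/8·h[4]
  h[1] = 1 + 1/8·h[0] + 1/8·h[1] + 1/8·h[2] + 1/8·h[3] + 1/8·h[4]
  h[2] = 1 + 1/8·h[0] + 1/4·h[1] + 1/4·h[2] + 1/8·h[3] + 1/8·h[4]
  h[3] = 1 + 1/8·h[0] + 1/8·h[1] + 1/8·h[2] + 1/8·h[3] + 1/4·h[4]
  h[4] = 1 + 1/8·h[0] + 1/8·h[1] + 1/8·h[2] + 1/4·h[3] + 1/8·h[4]
Solving the 5×5 linear system over states ≠ 5 gives exactly h = [520/127, 448/127, 576/127, 512/127, 512/127, 0] (h[5] = 0 is the target).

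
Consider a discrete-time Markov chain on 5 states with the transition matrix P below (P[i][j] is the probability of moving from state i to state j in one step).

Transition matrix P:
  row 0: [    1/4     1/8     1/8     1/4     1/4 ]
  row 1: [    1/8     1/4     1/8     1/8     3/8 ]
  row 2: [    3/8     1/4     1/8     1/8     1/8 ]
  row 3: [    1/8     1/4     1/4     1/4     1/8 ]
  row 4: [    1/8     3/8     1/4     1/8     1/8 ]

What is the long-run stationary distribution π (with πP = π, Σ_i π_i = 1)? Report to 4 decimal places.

Balance equations π_j = Σ_i π_i·P[i][j]:
  π_0 = 1/4·π_0 + 1/8·π_1 + 3/8·π_2 + 1/8·π_3 + 1/8·π_4
  π_1 = 1/8·π_0 + 1/4·π_1 + 1/4·π_2 + 1/4·π_3 + 3/8·π_4
  π_2 = 1/8·π_0 + 1/8·π_1 + 1/8·π_2 + 1/4·π_3 + 1/4·π_4
  π_3 = 1/4·π_0 + 1/8·π_1 + 1/8·π_2 + 1/4·π_3 + 1/8·π_4
  normalize: π_0 + π_1 + π_2 + π_3 + π_4 = 1
Solving the linear system gives exactly π = [193/1004, 507/2008, 347/2008, 171/1004, 213/1004].

π = [0.1922, 0.2525, 0.1728, 0.1703, 0.2122]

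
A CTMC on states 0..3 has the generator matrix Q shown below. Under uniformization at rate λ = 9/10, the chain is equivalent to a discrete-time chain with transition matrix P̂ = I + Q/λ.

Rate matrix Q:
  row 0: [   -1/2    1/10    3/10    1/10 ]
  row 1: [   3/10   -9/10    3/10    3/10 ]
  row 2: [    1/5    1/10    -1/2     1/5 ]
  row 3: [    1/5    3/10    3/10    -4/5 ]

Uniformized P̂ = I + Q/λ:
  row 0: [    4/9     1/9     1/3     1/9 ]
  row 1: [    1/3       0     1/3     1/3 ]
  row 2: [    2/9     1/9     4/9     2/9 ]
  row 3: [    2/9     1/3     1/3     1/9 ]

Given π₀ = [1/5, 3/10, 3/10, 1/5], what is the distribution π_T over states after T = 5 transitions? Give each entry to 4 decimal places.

t=0: π = [0.2000, 0.3000, 0.3000, 0.2000]
t=1: π = [0.3000, 0.1222, 0.3667, 0.2111]
t=2: π = [0.3025, 0.1444, 0.3741, 0.1790]
t=3: π = [0.3055, 0.1348, 0.3749, 0.1848]
t=4: π = [0.3051, 0.1372, 0.3750, 0.1827]
t=5: π = [0.3053, 0.1365, 0.3750, 0.1833]

π = [0.3053, 0.1365, 0.3750, 0.1833]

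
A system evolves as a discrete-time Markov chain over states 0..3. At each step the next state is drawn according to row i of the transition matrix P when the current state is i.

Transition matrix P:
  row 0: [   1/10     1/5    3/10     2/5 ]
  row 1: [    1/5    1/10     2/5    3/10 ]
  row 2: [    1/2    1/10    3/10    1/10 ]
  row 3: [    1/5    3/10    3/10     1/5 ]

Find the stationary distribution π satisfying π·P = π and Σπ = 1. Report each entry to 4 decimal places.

Balance equations π_j = Σ_i π_i·P[i][j]:
  π_0 = 1/10·π_0 + 1/5·π_1 + 1/2·π_2 + 1/5·π_3
  π_1 = 1/5·π_0 + 1/10·π_1 + 1/10·π_2 + 3/10·π_3
  π_2 = 3/10·π_0 + 2/5·π_1 + 3/10·π_2 + 3/10·π_3
  normalize: π_0 + π_1 + π_2 + π_3 = 1
Solving the linear system gives exactly π = [361/1345, 47/269, 427/1345, 322/1345].

π = [0.2684, 0.1747, 0.3175, 0.2394]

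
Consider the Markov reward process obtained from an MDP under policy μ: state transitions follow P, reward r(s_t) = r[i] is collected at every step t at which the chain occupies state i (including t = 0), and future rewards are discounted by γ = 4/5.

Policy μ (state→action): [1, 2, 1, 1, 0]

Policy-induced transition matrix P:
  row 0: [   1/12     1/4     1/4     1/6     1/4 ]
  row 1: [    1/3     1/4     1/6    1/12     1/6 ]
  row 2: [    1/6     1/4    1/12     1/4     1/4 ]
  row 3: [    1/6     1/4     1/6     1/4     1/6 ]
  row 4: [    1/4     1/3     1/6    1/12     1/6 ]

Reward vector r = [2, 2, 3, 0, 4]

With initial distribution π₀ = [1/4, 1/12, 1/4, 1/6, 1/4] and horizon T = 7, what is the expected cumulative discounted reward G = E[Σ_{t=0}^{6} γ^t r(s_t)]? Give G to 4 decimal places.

t=0: π = [0.2500, 0.0833, 0.2500, 0.1667, 0.2500], E[r] = 2.4167, γ^t·E[r] = 2.416667, running G = 2.416667
t=1: π = [0.1806, 0.2708, 0.1667, 0.1736, 0.2083], E[r] = 2.2361, γ^t·E[r] = 1.788889, running G = 4.205556
t=2: π = [0.2141, 0.2674, 0.1678, 0.1551, 0.1956], E[r] = 2.2488, γ^t·E[r] = 1.439259, running G = 5.644815
t=3: π = [0.2097, 0.2663, 0.1705, 0.1550, 0.1985], E[r] = 2.2575, γ^t·E[r] = 1.155852, running G = 6.800667
t=4: π = [0.2101, 0.2665, 0.1699, 0.1551, 0.1984], E[r] = 2.2565, γ^t·E[r] = 0.924267, running G = 7.724933
t=5: π = [0.2101, 0.2665, 0.1700, 0.1550, 0.1983], E[r] = 2.2567, γ^t·E[r] = 0.739467, running G = 8.464400
t=6: π = [0.2101, 0.2665, 0.1700, 0.1550, 0.1983], E[r] = 2.2567, γ^t·E[r] = 0.591572, running G = 9.055972

G = 9.0560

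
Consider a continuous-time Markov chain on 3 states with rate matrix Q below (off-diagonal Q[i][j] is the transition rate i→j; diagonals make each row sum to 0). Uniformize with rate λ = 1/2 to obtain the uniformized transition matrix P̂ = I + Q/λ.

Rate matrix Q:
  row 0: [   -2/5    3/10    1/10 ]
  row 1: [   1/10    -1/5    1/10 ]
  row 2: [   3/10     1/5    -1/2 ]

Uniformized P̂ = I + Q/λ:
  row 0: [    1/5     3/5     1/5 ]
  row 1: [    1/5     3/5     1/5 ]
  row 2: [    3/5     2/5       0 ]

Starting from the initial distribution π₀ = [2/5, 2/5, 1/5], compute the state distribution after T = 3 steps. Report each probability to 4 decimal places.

π = [0.2672, 0.5664, 0.1664]

t=0: π = [0.4000, 0.4000, 0.2000]
t=1: π = [0.2800, 0.5600, 0.1600]
t=2: π = [0.2640, 0.5680, 0.1680]
t=3: π = [0.2672, 0.5664, 0.1664]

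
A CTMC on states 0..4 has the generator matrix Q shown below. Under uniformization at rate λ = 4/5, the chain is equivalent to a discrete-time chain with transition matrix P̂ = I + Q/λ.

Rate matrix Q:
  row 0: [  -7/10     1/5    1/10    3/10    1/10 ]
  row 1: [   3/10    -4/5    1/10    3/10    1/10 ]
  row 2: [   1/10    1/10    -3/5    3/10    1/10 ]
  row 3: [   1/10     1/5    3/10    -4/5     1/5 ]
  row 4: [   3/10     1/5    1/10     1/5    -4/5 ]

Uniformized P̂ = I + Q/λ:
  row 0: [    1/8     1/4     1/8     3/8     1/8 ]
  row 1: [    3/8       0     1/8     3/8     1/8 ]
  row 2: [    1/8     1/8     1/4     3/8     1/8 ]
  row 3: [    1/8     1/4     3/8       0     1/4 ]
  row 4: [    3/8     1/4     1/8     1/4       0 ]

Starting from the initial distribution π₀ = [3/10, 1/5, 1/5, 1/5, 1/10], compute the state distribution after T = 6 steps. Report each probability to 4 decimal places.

t=0: π = [0.3000, 0.2000, 0.2000, 0.2000, 0.1000]
t=1: π = [0.2000, 0.1750, 0.2000, 0.2875, 0.1375]
t=2: π = [0.2031, 0.1813, 0.2219, 0.2500, 0.1438]
t=3: π = [0.2063, 0.1770, 0.2152, 0.2633, 0.1383]
t=4: π = [0.2038, 0.1789, 0.2177, 0.2590, 0.1406]
t=5: π = [0.2049, 0.1781, 0.2170, 0.2603, 0.1398]
t=6: π = [0.2045, 0.1784, 0.2172, 0.2599, 0.1401]

π = [0.2045, 0.1784, 0.2172, 0.2599, 0.1401]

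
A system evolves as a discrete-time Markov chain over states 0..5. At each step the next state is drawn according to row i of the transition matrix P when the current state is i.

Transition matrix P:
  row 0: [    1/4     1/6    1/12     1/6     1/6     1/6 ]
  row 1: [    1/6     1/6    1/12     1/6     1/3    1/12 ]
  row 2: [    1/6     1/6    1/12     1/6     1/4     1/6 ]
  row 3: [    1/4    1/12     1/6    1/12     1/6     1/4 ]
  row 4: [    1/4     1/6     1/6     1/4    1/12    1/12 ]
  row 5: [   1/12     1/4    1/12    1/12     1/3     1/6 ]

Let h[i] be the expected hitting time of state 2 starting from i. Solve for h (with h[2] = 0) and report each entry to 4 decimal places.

h = [8.8219, 8.7072, 0.0000, 8.1464, 8.0970, 8.7478]

First-step conditioning: h[2] = 0; for i ≠ 2, h[i] = 1 + Σ_k P[i][k]·h[k].
  h[0] = 1 + 1/4·h[0] + 1/6·h[1] + 1/6·h[3] + 1/6·h[4] + 1/6·h[5]
  h[1] = 1 + 1/6·h[0] + 1/6·h[1] + 1/6·h[3] + 1/3·h[4] + 1/12·h[5]
  h[3] = 1 + 1/4·h[0] + 1/12·h[1] + 1/12·h[3] + 1/6·h[4] + 1/4·h[5]
  h[4] = 1 + 1/4·h[0] + 1/6·h[1] + 1/4·h[3] + 1/12·h[4] + 1/12·h[5]
  h[5] = 1 + 1/12·h[0] + 1/4·h[1] + 1/12·h[3] + 1/3·h[4] + 1/6·h[5]
Solving the 5×5 linear system over states ≠ 2 gives exactly h = [5002/567, 4937/567, 0, 4619/567, 4591/567, 4960/567] (h[2] = 0 is the target).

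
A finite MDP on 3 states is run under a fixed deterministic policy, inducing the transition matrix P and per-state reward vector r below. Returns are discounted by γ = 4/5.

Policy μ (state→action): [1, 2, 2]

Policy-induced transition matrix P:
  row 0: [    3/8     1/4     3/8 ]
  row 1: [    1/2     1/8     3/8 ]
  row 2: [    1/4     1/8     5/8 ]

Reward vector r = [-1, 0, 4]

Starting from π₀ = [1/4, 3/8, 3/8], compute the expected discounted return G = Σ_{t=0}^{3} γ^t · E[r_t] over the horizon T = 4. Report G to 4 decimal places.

t=0: π = [0.2500, 0.3750, 0.3750], E[r] = 1.2500, γ^t·E[r] = 1.250000, running G = 1.250000
t=1: π = [0.3750, 0.1563, 0.4688], E[r] = 1.5000, γ^t·E[r] = 1.200000, running G = 2.450000
t=2: π = [0.3359, 0.1719, 0.4922], E[r] = 1.6328, γ^t·E[r] = 1.045000, running G = 3.495000
t=3: π = [0.3350, 0.1670, 0.4980], E[r] = 1.6572, γ^t·E[r] = 0.848500, running G = 4.343500

G = 4.3435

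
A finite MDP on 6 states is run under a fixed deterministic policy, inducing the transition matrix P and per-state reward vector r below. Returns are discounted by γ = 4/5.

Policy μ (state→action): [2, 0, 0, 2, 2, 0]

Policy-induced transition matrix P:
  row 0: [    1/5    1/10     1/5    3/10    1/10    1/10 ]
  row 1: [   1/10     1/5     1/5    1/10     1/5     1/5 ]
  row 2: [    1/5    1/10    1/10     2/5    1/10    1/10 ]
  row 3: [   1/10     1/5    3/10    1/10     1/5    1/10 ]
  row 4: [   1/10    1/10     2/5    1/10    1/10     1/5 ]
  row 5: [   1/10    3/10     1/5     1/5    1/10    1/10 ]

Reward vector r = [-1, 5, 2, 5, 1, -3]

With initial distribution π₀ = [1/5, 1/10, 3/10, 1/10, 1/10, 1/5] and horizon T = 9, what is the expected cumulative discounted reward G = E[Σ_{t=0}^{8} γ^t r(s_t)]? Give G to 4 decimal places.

G = 7.3937

t=0: π = [0.2000, 0.1000, 0.3000, 0.1000, 0.1000, 0.2000], E[r] = 0.9000, γ^t·E[r] = 0.900000, running G = 0.900000
t=1: π = [0.1500, 0.1600, 0.2000, 0.2500, 0.1200, 0.1200], E[r] = 2.0600, γ^t·E[r] = 1.648000, running G = 2.548000
t=2: π = [0.1350, 0.1650, 0.2290, 0.2020, 0.1410, 0.1280], E[r] = 1.9150, γ^t·E[r] = 1.225600, running G = 3.773600
t=3: π = [0.1364, 0.1623, 0.2255, 0.2085, 0.1367, 0.1306], E[r] = 1.9135, γ^t·E[r] = 0.979712, running G = 4.753312
t=4: π = [0.1362, 0.1632, 0.2256, 0.2080, 0.1371, 0.1299], E[r] = 1.9184, γ^t·E[r] = 0.785785, running G = 5.539097
t=5: π = [0.1362, 0.1631, 0.2257, 0.2079, 0.1371, 0.1300], E[r] = 1.9172, γ^t·E[r] = 0.628244, running G = 6.167341
t=6: π = [0.1362, 0.1631, 0.2257, 0.2079, 0.1371, 0.1300], E[r] = 1.9174, γ^t·E[r] = 0.502626, running G = 6.669967
t=7: π = [0.1362, 0.1631, 0.2256, 0.2079, 0.1371, 0.1300], E[r] = 1.9174, γ^t·E[r] = 0.402101, running G = 7.072068
t=8: π = [0.1362, 0.1631, 0.2256, 0.2079, 0.1371, 0.1300], E[r] = 1.9174, γ^t·E[r] = 0.321681, running G = 7.393749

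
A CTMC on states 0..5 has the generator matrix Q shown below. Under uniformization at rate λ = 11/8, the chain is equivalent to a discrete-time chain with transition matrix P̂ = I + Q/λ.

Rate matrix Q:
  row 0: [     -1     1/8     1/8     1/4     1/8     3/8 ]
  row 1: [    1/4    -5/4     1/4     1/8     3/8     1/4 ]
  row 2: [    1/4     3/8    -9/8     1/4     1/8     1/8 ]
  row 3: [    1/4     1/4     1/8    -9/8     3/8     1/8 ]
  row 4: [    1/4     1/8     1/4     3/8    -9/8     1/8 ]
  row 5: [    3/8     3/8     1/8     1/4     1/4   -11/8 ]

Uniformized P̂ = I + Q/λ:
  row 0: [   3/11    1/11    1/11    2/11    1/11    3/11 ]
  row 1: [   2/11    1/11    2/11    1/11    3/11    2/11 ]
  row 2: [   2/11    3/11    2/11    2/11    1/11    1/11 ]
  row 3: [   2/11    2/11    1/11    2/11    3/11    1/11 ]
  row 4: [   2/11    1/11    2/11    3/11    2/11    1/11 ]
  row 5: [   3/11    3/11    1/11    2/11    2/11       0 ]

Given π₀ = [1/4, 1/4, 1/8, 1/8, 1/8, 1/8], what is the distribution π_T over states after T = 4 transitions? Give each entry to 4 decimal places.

t=0: π = [0.2500, 0.2500, 0.1250, 0.1250, 0.1250, 0.1250]
t=1: π = [0.2159, 0.1477, 0.1364, 0.1705, 0.1818, 0.1477]
t=2: π = [0.2149, 0.1581, 0.1333, 0.1849, 0.1787, 0.1302]
t=3: π = [0.2132, 0.1556, 0.1336, 0.1837, 0.1813, 0.1325]
t=4: π = [0.2132, 0.1560, 0.1337, 0.1842, 0.1811, 0.1318]

π = [0.2132, 0.1560, 0.1337, 0.1842, 0.1811, 0.1318]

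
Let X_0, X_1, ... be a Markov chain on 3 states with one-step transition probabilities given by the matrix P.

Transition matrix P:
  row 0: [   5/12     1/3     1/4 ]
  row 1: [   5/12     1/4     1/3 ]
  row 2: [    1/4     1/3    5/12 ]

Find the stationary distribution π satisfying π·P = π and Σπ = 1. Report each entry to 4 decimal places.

π = [0.3615, 0.3077, 0.3308]

Balance equations π_j = Σ_i π_i·P[i][j]:
  π_0 = 5/12·π_0 + 5/12·π_1 + 1/4·π_2
  π_1 = 1/3·π_0 + 1/4·π_1 + 1/3·π_2
  normalize: π_0 + π_1 + π_2 = 1
Solving the linear system gives exactly π = [47/130, 4/13, 43/130].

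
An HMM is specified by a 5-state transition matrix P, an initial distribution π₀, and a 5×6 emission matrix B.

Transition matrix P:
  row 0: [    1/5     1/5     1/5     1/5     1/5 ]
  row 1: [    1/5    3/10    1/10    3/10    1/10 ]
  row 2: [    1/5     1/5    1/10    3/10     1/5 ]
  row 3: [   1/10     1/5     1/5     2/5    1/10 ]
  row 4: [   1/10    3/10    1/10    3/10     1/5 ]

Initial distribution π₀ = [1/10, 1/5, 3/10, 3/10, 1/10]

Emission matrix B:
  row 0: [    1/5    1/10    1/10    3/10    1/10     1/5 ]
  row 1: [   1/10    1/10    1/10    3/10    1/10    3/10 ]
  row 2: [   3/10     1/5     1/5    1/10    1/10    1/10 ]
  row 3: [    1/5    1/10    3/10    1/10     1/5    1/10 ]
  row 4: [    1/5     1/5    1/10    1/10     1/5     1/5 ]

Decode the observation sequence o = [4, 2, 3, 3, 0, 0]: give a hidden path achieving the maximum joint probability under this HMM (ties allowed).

path = [3, 3, 1, 1, 3, 3]

t=0: δ = [1.000e-02, 2.000e-02, 3.000e-02, 6.000e-02, 2.000e-02]  (obs o_0=4)
t=1: δ = [6.000e-04, 1.200e-03, 2.400e-03, 7.200e-03, 6.000e-04]  ψ = [2, 3, 3, 3, 2]  (obs o_1=2)
t=2: δ = [2.160e-04, 4.320e-04, 1.440e-04, 2.880e-04, 7.200e-05]  ψ = [3, 3, 3, 3, 3]  (obs o_2=3)
t=3: δ = [2.592e-05, 3.888e-05, 5.760e-06, 1.296e-05, 4.320e-06]  ψ = [1, 1, 3, 1, 0]  (obs o_3=3)
t=4: δ = [1.555e-06, 1.166e-06, 1.555e-06, 2.333e-06, 1.037e-06]  ψ = [1, 1, 0, 1, 0]  (obs o_4=0)
t=5: δ = [6.221e-08, 4.666e-08, 1.400e-07, 1.866e-07, 6.221e-08]  ψ = [0, 3, 3, 3, 0]  (obs o_5=0)
backtrack: best end state = 3; path = [3, 3, 1, 1, 3, 3]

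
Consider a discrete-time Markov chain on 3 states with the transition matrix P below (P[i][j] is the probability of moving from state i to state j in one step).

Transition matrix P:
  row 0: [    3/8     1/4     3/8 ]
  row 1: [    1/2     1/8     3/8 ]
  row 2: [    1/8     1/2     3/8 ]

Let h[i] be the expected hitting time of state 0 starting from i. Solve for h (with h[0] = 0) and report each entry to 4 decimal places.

h = [0.0000, 2.7826, 3.8261]

First-step conditioning: h[0] = 0; for i ≠ 0, h[i] = 1 + Σ_k P[i][k]·h[k].
  h[1] = 1 + 1/8·h[1] + 3/8·h[2]
  h[2] = 1 + 1/2·h[1] + 3/8·h[2]
Solving the 2×2 linear system over states ≠ 0 gives exactly h = [0, 64/23, 88/23] (h[0] = 0 is the target).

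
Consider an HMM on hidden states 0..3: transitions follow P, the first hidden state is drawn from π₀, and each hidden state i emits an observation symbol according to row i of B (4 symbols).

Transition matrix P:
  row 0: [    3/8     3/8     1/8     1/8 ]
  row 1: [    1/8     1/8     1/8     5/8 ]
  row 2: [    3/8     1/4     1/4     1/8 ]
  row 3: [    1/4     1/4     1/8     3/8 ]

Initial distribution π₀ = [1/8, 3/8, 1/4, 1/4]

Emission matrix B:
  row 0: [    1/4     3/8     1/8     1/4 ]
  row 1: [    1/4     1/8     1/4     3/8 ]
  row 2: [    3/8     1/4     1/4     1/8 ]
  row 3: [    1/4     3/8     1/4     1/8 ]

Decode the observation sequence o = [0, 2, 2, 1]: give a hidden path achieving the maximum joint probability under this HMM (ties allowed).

path = [1, 3, 1, 3]

t=0: δ = [3.125e-02, 9.375e-02, 9.375e-02, 6.250e-02]  (obs o_0=0)
t=1: δ = [4.395e-03, 5.859e-03, 5.859e-03, 1.465e-02]  ψ = [2, 2, 2, 1]  (obs o_1=2)
t=2: δ = [4.578e-04, 9.155e-04, 4.578e-04, 1.373e-03]  ψ = [3, 3, 3, 3]  (obs o_2=2)
t=3: δ = [1.287e-04, 4.292e-05, 4.292e-05, 2.146e-04]  ψ = [3, 3, 3, 1]  (obs o_3=1)
backtrack: best end state = 3; path = [1, 3, 1, 3]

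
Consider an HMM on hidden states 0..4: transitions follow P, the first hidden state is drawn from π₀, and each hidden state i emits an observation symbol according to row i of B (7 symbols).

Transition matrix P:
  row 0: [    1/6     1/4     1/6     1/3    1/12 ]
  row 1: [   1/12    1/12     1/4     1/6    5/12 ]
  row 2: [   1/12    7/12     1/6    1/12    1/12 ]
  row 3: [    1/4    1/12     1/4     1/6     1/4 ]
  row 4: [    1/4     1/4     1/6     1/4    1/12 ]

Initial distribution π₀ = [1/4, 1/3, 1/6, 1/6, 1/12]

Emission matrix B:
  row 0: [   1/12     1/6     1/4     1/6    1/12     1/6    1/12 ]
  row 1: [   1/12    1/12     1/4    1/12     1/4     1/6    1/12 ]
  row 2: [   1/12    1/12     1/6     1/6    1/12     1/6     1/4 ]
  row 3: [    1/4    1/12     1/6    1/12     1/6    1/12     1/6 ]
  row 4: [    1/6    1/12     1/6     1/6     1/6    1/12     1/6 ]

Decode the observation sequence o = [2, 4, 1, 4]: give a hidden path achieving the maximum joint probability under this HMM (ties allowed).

path = [1, 4, 0, 1]

t=0: δ = [6.250e-02, 8.333e-02, 2.778e-02, 2.778e-02, 1.389e-02]  (obs o_0=2)
t=1: δ = [8.681e-04, 4.051e-03, 1.736e-03, 3.472e-03, 5.787e-03]  ψ = [0, 2, 1, 0, 1]  (obs o_1=4)
t=2: δ = [2.411e-04, 1.206e-04, 8.439e-05, 1.206e-04, 1.407e-04]  ψ = [4, 4, 1, 4, 1]  (obs o_2=1)
t=3: δ = [3.349e-06, 1.507e-05, 3.349e-06, 1.340e-05, 8.372e-06]  ψ = [0, 0, 0, 0, 1]  (obs o_3=4)
backtrack: best end state = 1; path = [1, 4, 0, 1]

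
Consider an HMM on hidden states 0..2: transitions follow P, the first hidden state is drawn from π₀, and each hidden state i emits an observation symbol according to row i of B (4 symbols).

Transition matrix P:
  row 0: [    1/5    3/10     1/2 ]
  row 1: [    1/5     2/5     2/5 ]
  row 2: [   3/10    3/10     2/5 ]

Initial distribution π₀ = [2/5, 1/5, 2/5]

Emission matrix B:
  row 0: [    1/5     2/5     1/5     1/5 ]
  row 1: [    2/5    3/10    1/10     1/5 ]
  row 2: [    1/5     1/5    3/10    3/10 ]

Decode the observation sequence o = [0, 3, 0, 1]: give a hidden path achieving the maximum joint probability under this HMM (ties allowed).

t=0: δ = [8.000e-02, 8.000e-02, 8.000e-02]  (obs o_0=0)
t=1: δ = [4.800e-03, 6.400e-03, 1.200e-02]  ψ = [2, 1, 0]  (obs o_1=3)
t=2: δ = [7.200e-04, 1.440e-03, 9.600e-04]  ψ = [2, 2, 2]  (obs o_2=0)
t=3: δ = [1.152e-04, 1.728e-04, 1.152e-04]  ψ = [1, 1, 1]  (obs o_3=1)
backtrack: best end state = 1; path = [0, 2, 1, 1]

path = [0, 2, 1, 1]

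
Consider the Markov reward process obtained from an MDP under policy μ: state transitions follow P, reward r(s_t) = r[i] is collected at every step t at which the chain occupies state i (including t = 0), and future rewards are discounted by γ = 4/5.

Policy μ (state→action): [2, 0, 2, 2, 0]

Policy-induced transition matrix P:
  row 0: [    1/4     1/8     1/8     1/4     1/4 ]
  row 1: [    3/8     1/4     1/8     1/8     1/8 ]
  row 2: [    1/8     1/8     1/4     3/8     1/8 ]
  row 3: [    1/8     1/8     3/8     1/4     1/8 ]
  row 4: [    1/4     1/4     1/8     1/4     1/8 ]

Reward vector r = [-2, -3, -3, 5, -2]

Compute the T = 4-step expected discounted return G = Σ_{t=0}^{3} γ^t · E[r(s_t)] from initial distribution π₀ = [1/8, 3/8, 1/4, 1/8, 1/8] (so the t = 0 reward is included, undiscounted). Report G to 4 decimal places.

t=0: π = [0.1250, 0.3750, 0.2500, 0.1250, 0.1250], E[r] = -1.7500, γ^t·E[r] = -1.750000, running G = -1.750000
t=1: π = [0.2500, 0.1875, 0.1875, 0.2344, 0.1406], E[r] = -0.7344, γ^t·E[r] = -0.587500, running G = -2.337500
t=2: π = [0.2207, 0.1660, 0.2070, 0.2500, 0.1563], E[r] = -0.6230, γ^t·E[r] = -0.398750, running G = -2.736250
t=3: π = [0.2136, 0.1653, 0.2134, 0.2551, 0.1526], E[r] = -0.5928, γ^t·E[r] = -0.303500, running G = -3.039750

G = -3.0398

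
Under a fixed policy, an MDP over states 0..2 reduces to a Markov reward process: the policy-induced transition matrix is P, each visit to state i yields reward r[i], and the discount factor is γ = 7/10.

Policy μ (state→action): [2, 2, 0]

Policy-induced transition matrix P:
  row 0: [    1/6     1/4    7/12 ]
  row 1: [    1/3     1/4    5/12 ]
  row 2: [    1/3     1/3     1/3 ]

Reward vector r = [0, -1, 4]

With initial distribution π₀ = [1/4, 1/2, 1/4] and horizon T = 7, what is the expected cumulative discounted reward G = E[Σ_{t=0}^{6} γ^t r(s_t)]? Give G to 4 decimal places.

G = 3.4765

t=0: π = [0.2500, 0.5000, 0.2500], E[r] = 0.5000, γ^t·E[r] = 0.500000, running G = 0.500000
t=1: π = [0.2917, 0.2708, 0.4375], E[r] = 1.4792, γ^t·E[r] = 1.035417, running G = 1.535417
t=2: π = [0.2847, 0.2865, 0.4288], E[r] = 1.4288, γ^t·E[r] = 0.700122, running G = 2.235538
t=3: π = [0.2859, 0.2857, 0.4284], E[r] = 1.4278, γ^t·E[r] = 0.489738, running G = 2.725276
t=4: π = [0.2857, 0.2857, 0.4286], E[r] = 1.4288, γ^t·E[r] = 0.343045, running G = 3.068321
t=5: π = [0.2857, 0.2857, 0.4286], E[r] = 1.4285, γ^t·E[r] = 0.240094, running G = 3.308415
t=6: π = [0.2857, 0.2857, 0.4286], E[r] = 1.4286, γ^t·E[r] = 0.168071, running G = 3.476486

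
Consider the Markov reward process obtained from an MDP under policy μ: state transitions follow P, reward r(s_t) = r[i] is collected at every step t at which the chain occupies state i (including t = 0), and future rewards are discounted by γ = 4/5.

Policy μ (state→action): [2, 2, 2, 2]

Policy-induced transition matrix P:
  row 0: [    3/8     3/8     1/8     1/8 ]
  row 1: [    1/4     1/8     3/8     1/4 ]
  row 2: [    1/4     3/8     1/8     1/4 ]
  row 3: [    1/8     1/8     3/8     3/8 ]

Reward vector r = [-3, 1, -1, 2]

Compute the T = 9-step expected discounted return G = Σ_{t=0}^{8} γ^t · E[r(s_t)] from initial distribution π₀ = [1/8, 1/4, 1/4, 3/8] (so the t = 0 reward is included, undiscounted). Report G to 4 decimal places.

t=0: π = [0.1250, 0.2500, 0.2500, 0.3750], E[r] = 0.3750, γ^t·E[r] = 0.375000, running G = 0.375000
t=1: π = [0.2188, 0.2188, 0.2813, 0.2813], E[r] = -0.1563, γ^t·E[r] = -0.125000, running G = 0.250000
t=2: π = [0.2422, 0.2500, 0.2500, 0.2578], E[r] = -0.2109, γ^t·E[r] = -0.135000, running G = 0.115000
t=3: π = [0.2480, 0.2480, 0.2520, 0.2520], E[r] = -0.2441, γ^t·E[r] = -0.125000, running G = -0.010000
t=4: π = [0.2495, 0.2500, 0.2500, 0.2505], E[r] = -0.2476, γ^t·E[r] = -0.101400, running G = -0.111400
t=5: π = [0.2499, 0.2499, 0.2501, 0.2501], E[r] = -0.2496, γ^t·E[r] = -0.081800, running G = -0.193200
t=6: π = [0.2500, 0.2500, 0.2500, 0.2500], E[r] = -0.2498, γ^t·E[r] = -0.065496, running G = -0.258696
t=7: π = [0.2500, 0.2500, 0.2500, 0.2500], E[r] = -0.2500, γ^t·E[r] = -0.052424, running G = -0.311120
t=8: π = [0.2500, 0.2500, 0.2500, 0.2500], E[r] = -0.2500, γ^t·E[r] = -0.041941, running G = -0.353061

G = -0.3531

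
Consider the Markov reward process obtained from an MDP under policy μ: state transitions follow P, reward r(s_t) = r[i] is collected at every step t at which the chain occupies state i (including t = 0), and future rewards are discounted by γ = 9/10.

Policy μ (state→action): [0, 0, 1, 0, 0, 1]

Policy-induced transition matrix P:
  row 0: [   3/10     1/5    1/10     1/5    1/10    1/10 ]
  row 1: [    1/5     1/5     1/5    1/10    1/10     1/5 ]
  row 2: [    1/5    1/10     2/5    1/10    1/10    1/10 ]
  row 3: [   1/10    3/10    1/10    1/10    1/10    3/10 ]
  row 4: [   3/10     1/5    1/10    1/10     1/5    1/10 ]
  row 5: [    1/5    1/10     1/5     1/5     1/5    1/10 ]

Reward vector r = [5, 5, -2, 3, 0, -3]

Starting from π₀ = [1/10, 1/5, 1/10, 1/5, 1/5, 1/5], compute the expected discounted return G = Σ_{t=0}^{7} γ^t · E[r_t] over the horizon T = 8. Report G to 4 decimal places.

t=0: π = [0.1000, 0.2000, 0.1000, 0.2000, 0.2000, 0.2000], E[r] = 1.3000, γ^t·E[r] = 1.300000, running G = 1.300000
t=1: π = [0.2100, 0.1900, 0.1700, 0.1300, 0.1400, 0.1600], E[r] = 1.5700, γ^t·E[r] = 1.413000, running G = 2.713000
t=2: π = [0.2220, 0.1800, 0.1860, 0.1370, 0.1300, 0.1450], E[r] = 1.6140, γ^t·E[r] = 1.307340, running G = 4.020340
t=3: π = [0.2215, 0.1806, 0.1883, 0.1367, 0.1275, 0.1454], E[r] = 1.6078, γ^t·E[r] = 1.172086, running G = 5.192426
t=4: π = [0.2212, 0.1803, 0.1891, 0.1367, 0.1273, 0.1454], E[r] = 1.6033, γ^t·E[r] = 1.051951, running G = 6.244378
t=5: π = [0.2212, 0.1802, 0.1893, 0.1367, 0.1273, 0.1454], E[r] = 1.6023, γ^t·E[r] = 0.946146, running G = 7.190523
t=6: π = [0.2212, 0.1802, 0.1893, 0.1367, 0.1273, 0.1454], E[r] = 1.6021, γ^t·E[r] = 0.851421, running G = 8.041944
t=7: π = [0.2212, 0.1802, 0.1894, 0.1367, 0.1273, 0.1454], E[r] = 1.6021, γ^t·E[r] = 0.766259, running G = 8.808204

G = 8.8082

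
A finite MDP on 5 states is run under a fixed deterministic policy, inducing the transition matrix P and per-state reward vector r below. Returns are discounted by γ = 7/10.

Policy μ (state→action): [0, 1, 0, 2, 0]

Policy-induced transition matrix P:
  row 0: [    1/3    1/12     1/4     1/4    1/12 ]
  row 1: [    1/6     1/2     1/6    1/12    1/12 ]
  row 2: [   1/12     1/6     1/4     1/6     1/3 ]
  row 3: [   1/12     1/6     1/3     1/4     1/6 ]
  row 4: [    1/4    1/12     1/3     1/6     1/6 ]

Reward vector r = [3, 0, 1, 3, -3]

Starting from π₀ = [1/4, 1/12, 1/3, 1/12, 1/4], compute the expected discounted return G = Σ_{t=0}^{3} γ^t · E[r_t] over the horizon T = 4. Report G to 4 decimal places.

G = 1.8328

t=0: π = [0.2500, 0.0833, 0.3333, 0.0833, 0.2500], E[r] = 0.5833, γ^t·E[r] = 0.583333, running G = 0.583333
t=1: π = [0.1944, 0.1528, 0.2708, 0.1875, 0.1944], E[r] = 0.8333, γ^t·E[r] = 0.583333, running G = 1.166667
t=2: π = [0.1771, 0.1852, 0.2691, 0.1858, 0.1829], E[r] = 0.8090, γ^t·E[r] = 0.396424, running G = 1.563090
t=3: π = [0.1735, 0.1984, 0.2653, 0.1815, 0.1813], E[r] = 0.7863, γ^t·E[r] = 0.269689, running G = 1.832779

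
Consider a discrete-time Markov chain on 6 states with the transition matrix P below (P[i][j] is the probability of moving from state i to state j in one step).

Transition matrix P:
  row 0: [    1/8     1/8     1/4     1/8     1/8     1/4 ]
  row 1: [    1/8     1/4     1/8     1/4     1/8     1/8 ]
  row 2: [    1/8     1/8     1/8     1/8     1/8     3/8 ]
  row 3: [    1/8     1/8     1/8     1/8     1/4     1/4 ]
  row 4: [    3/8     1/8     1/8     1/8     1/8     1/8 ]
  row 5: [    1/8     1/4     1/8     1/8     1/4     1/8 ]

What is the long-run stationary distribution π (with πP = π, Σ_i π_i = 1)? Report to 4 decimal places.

Balance equations π_j = Σ_i π_i·P[i][j]:
  π_0 = 1/8·π_0 + 1/8·π_1 + 1/8·π_2 + 1/8·π_3 + 3/8·π_4 + 1/8·π_5
  π_1 = 1/8·π_0 + 1/4·π_1 + 1/8·π_2 + 1/8·π_3 + 1/8·π_4 + 1/4·π_5
  π_2 = 1/4·π_0 + 1/8·π_1 + 1/8·π_2 + 1/8·π_3 + 1/8·π_4 + 1/8·π_5
  π_3 = 1/8·π_0 + 1/4·π_1 + 1/8·π_2 + 1/8·π_3 + 1/8·π_4 + 1/8·π_5
  π_4 = 1/8·π_0 + 1/8·π_1 + 1/8·π_2 + 1/4·π_3 + 1/8·π_4 + 1/4·π_5
  normalize: π_0 + π_1 + π_2 + π_3 + π_4 + π_5 = 1
Solving the linear system gives exactly π = [453/2711, 465/2711, 791/5422, 397/2711, 913/5422, 544/2711].

π = [0.1671, 0.1715, 0.1459, 0.1464, 0.1684, 0.2007]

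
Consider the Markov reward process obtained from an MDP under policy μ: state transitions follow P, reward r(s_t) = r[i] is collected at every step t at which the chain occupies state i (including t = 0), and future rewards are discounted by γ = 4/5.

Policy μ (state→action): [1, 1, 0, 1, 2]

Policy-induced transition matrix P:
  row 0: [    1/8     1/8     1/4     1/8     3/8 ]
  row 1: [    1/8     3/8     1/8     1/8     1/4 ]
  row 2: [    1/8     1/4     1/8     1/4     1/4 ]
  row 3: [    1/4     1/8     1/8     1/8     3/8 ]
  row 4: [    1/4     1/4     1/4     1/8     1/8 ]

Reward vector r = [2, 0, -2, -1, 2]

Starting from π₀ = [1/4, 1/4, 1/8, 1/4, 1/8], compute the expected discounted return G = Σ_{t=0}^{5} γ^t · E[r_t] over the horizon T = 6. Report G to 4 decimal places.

G = 1.2885

t=0: π = [0.2500, 0.2500, 0.1250, 0.2500, 0.1250], E[r] = 0.2500, γ^t·E[r] = 0.250000, running G = 0.250000
t=1: π = [0.1719, 0.2188, 0.1719, 0.1406, 0.2969], E[r] = 0.4531, γ^t·E[r] = 0.362500, running G = 0.612500
t=2: π = [0.1797, 0.2383, 0.1836, 0.1465, 0.2520], E[r] = 0.3496, γ^t·E[r] = 0.223750, running G = 0.836250
t=3: π = [0.1748, 0.2390, 0.1790, 0.1479, 0.2593], E[r] = 0.3623, γ^t·E[r] = 0.185500, running G = 1.021750
t=4: π = [0.1759, 0.2395, 0.1793, 0.1474, 0.2579], E[r] = 0.3618, γ^t·E[r] = 0.148188, running G = 1.169938
t=5: π = [0.1757, 0.2395, 0.1792, 0.1474, 0.2582], E[r] = 0.3618, γ^t·E[r] = 0.118553, running G = 1.288490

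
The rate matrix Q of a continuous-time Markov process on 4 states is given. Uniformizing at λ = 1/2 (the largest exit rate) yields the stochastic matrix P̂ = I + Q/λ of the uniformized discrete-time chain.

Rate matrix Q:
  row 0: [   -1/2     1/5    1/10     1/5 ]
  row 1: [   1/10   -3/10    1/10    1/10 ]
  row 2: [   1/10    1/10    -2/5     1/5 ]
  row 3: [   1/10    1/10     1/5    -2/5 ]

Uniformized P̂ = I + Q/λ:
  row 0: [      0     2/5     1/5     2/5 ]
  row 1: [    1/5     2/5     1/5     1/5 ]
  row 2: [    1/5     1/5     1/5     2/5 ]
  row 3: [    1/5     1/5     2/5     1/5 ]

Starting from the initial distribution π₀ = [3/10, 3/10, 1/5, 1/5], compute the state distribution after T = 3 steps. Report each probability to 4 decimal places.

π = [0.1656, 0.2928, 0.2552, 0.2864]

t=0: π = [0.3000, 0.3000, 0.2000, 0.2000]
t=1: π = [0.1400, 0.3200, 0.2400, 0.3000]
t=2: π = [0.1720, 0.2920, 0.2600, 0.2760]
t=3: π = [0.1656, 0.2928, 0.2552, 0.2864]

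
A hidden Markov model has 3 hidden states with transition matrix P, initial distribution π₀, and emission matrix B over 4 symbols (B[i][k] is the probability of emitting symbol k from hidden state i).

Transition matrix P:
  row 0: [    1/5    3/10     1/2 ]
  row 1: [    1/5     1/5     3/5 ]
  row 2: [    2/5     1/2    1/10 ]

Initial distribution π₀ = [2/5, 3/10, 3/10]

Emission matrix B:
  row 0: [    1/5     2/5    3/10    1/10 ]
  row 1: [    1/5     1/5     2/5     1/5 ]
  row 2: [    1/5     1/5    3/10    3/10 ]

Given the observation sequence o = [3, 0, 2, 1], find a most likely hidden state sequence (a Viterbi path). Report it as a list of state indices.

path = [2, 1, 2, 0]

t=0: δ = [4.000e-02, 6.000e-02, 9.000e-02]  (obs o_0=3)
t=1: δ = [7.200e-03, 9.000e-03, 7.200e-03]  ψ = [2, 2, 1]  (obs o_1=0)
t=2: δ = [8.640e-04, 1.440e-03, 1.620e-03]  ψ = [2, 2, 1]  (obs o_2=2)
t=3: δ = [2.592e-04, 1.620e-04, 1.728e-04]  ψ = [2, 2, 1]  (obs o_3=1)
backtrack: best end state = 0; path = [2, 1, 2, 0]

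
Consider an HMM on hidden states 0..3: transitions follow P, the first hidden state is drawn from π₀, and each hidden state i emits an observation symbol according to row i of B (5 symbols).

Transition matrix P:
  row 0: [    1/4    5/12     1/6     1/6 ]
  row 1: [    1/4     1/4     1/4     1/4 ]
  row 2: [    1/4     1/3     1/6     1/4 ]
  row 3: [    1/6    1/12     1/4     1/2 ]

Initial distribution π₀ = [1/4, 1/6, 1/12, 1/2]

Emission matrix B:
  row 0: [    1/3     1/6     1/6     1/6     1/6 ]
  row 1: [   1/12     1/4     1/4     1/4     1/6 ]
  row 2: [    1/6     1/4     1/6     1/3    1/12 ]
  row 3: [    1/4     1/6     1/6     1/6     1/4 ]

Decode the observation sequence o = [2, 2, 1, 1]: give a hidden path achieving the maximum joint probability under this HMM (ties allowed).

path = [3, 3, 3, 3]

t=0: δ = [4.167e-02, 4.167e-02, 1.389e-02, 8.333e-02]  (obs o_0=2)
t=1: δ = [2.315e-03, 4.340e-03, 3.472e-03, 6.944e-03]  ψ = [3, 0, 3, 3]  (obs o_1=2)
t=2: δ = [1.929e-04, 2.894e-04, 4.340e-04, 5.787e-04]  ψ = [3, 2, 3, 3]  (obs o_2=1)
t=3: δ = [1.808e-05, 3.617e-05, 3.617e-05, 4.823e-05]  ψ = [2, 2, 3, 3]  (obs o_3=1)
backtrack: best end state = 3; path = [3, 3, 3, 3]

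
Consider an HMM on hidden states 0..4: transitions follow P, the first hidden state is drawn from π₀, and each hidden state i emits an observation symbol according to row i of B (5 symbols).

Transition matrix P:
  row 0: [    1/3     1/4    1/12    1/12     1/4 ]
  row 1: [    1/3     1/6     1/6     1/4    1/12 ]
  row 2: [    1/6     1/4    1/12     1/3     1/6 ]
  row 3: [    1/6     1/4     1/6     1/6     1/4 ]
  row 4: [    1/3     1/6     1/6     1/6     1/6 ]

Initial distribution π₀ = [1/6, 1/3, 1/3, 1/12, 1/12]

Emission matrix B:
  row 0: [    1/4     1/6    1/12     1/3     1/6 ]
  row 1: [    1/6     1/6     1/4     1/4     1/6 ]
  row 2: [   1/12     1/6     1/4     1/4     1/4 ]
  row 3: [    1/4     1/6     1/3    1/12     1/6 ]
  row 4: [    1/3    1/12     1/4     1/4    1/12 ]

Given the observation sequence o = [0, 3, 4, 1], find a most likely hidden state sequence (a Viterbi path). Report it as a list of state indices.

t=0: δ = [4.167e-02, 5.556e-02, 2.778e-02, 2.083e-02, 2.778e-02]  (obs o_0=0)
t=1: δ = [6.173e-03, 2.604e-03, 2.315e-03, 1.157e-03, 2.604e-03]  ψ = [1, 0, 1, 1, 0]  (obs o_1=3)
t=2: δ = [3.429e-04, 2.572e-04, 1.286e-04, 1.286e-04, 1.286e-04]  ψ = [0, 0, 0, 2, 0]  (obs o_2=4)
t=3: δ = [1.905e-05, 1.429e-05, 7.144e-06, 1.072e-05, 7.144e-06]  ψ = [0, 0, 1, 1, 0]  (obs o_3=1)
backtrack: best end state = 0; path = [1, 0, 0, 0]

path = [1, 0, 0, 0]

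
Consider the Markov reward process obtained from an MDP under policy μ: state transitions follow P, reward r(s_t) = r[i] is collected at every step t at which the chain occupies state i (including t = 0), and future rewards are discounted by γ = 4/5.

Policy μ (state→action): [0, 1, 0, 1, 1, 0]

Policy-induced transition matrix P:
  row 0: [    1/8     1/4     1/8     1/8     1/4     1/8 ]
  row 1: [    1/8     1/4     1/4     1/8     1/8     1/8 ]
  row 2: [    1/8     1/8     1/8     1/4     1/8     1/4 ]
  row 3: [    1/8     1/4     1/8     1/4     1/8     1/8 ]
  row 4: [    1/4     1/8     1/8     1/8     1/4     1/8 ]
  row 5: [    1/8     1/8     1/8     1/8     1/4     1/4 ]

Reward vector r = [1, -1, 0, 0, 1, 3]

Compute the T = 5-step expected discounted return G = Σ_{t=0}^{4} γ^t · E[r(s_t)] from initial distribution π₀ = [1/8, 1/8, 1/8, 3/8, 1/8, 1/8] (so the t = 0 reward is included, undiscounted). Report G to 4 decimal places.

t=0: π = [0.1250, 0.1250, 0.1250, 0.3750, 0.1250, 0.1250], E[r] = 0.5000, γ^t·E[r] = 0.500000, running G = 0.500000
t=1: π = [0.1406, 0.2031, 0.1406, 0.1875, 0.1719, 0.1563], E[r] = 0.5781, γ^t·E[r] = 0.462500, running G = 0.962500
t=2: π = [0.1465, 0.1914, 0.1504, 0.1660, 0.1836, 0.1621], E[r] = 0.6250, γ^t·E[r] = 0.400000, running G = 1.362500
t=3: π = [0.1479, 0.1880, 0.1489, 0.1646, 0.1865, 0.1641], E[r] = 0.6387, γ^t·E[r] = 0.327000, running G = 1.689500
t=4: π = [0.1483, 0.1876, 0.1485, 0.1642, 0.1873, 0.1641], E[r] = 0.6404, γ^t·E[r] = 0.262325, running G = 1.951825

G = 1.9518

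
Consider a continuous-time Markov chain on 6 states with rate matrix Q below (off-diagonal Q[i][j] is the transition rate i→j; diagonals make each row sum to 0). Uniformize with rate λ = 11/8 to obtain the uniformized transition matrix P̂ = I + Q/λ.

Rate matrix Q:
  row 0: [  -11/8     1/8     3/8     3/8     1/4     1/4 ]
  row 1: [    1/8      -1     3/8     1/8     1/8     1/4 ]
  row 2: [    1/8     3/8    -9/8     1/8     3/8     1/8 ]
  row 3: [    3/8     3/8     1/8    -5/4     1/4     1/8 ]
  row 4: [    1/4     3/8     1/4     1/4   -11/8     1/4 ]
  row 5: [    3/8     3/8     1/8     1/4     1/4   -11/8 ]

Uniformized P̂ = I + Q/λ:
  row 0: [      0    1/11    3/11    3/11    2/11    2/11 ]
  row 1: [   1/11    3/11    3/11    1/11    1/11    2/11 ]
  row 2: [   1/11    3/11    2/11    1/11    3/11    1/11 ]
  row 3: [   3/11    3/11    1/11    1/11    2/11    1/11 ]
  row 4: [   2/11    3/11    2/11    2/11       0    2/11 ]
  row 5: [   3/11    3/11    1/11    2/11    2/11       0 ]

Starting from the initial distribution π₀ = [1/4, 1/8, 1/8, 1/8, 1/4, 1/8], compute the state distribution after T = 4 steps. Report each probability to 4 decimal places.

π = [0.1412, 0.2473, 0.1921, 0.1416, 0.1501, 0.1277]

t=0: π = [0.2500, 0.1250, 0.1250, 0.1250, 0.2500, 0.1250]
t=1: π = [0.1364, 0.2273, 0.1932, 0.1705, 0.1364, 0.1364]
t=2: π = [0.1467, 0.2479, 0.1870, 0.1405, 0.1539, 0.1240]
t=3: π = [0.1397, 0.2461, 0.1937, 0.1428, 0.1483, 0.1295]
t=4: π = [0.1412, 0.2473, 0.1921, 0.1416, 0.1501, 0.1277]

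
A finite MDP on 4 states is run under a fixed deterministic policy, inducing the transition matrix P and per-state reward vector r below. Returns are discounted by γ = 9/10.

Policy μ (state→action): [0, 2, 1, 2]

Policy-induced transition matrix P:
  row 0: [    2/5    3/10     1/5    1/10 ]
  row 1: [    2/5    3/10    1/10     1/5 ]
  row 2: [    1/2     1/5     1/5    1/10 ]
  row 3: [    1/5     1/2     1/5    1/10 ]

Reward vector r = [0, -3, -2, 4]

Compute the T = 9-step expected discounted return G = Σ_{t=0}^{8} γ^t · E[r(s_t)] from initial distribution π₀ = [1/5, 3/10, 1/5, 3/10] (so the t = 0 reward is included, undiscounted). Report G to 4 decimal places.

G = -3.9789

t=0: π = [0.2000, 0.3000, 0.2000, 0.3000], E[r] = -0.1000, γ^t·E[r] = -0.100000, running G = -0.100000
t=1: π = [0.3600, 0.3400, 0.1700, 0.1300], E[r] = -0.8400, γ^t·E[r] = -0.756000, running G = -0.856000
t=2: π = [0.3910, 0.3090, 0.1660, 0.1340], E[r] = -0.7230, γ^t·E[r] = -0.585630, running G = -1.441630
t=3: π = [0.3898, 0.3102, 0.1691, 0.1309], E[r] = -0.7452, γ^t·E[r] = -0.543251, running G = -1.984881
t=4: π = [0.3907, 0.3093, 0.1690, 0.1310], E[r] = -0.7417, γ^t·E[r] = -0.486623, running G = -2.471504
t=5: π = [0.3907, 0.3093, 0.1691, 0.1309], E[r] = -0.7424, γ^t·E[r] = -0.438354, running G = -2.909857
t=6: π = [0.3907, 0.3093, 0.1691, 0.1309], E[r] = -0.7423, γ^t·E[r] = -0.394462, running G = -3.304320
t=7: π = [0.3907, 0.3093, 0.1691, 0.1309], E[r] = -0.7423, γ^t·E[r] = -0.355026, running G = -3.659346
t=8: π = [0.3907, 0.3093, 0.1691, 0.1309], E[r] = -0.7423, γ^t·E[r] = -0.319522, running G = -3.978867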